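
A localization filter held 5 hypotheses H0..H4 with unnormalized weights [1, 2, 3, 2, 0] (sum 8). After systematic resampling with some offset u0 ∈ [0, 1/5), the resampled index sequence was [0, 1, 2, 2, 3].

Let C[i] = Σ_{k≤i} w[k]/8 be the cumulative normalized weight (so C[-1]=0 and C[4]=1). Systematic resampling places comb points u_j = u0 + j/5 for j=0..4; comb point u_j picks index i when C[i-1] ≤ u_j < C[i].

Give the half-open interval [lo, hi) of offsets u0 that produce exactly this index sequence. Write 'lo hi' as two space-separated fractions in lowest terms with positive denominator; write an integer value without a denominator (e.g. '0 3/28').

0 1/8

C = [1/8, 3/8, 3/4, 1, 1]
j=0 picked index 0: u0 ∈ [0, 1/8)
j=1 picked index 1: u0 ∈ [-3/40, 7/40)
j=2 picked index 2: u0 ∈ [-1/40, 7/20)
j=3 picked index 2: u0 ∈ [-9/40, 3/20)
j=4 picked index 3: u0 ∈ [-1/20, 1/5)
intersection: [0, 1/8)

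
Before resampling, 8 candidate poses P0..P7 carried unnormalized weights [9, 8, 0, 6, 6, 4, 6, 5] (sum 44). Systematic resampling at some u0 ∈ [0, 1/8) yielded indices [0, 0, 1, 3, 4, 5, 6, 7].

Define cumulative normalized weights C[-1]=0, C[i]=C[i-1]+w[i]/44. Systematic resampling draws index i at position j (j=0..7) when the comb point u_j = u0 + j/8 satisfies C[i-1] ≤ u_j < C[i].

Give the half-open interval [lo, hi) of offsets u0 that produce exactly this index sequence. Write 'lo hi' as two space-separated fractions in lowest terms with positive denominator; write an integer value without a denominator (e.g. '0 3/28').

3/88 7/88

C = [9/44, 17/44, 17/44, 23/44, 29/44, 3/4, 39/44, 1]
j=0 picked index 0: u0 ∈ [0, 9/44)
j=1 picked index 0: u0 ∈ [-1/8, 7/88)
j=2 picked index 1: u0 ∈ [-1/22, 3/22)
j=3 picked index 3: u0 ∈ [1/88, 13/88)
j=4 picked index 4: u0 ∈ [1/44, 7/44)
j=5 picked index 5: u0 ∈ [3/88, 1/8)
j=6 picked index 6: u0 ∈ [0, 3/22)
j=7 picked index 7: u0 ∈ [1/88, 1/8)
intersection: [3/88, 7/88)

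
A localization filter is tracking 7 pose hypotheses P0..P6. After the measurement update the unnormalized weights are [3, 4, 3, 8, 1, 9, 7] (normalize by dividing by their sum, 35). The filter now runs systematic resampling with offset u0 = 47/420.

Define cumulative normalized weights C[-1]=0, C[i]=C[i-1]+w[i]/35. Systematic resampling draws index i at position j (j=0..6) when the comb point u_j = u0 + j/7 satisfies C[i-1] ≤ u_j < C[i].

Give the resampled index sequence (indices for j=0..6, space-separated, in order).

C = [3/35, 1/5, 2/7, 18/35, 19/35, 4/5, 1]
j=0: u_0=47/420 ∈ [3/35, 1/5) → index 1
j=1: u_1=107/420 ∈ [1/5, 2/7) → index 2
j=2: u_2=167/420 ∈ [2/7, 18/35) → index 3
j=3: u_3=227/420 ∈ [18/35, 19/35) → index 4
j=4: u_4=41/60 ∈ [19/35, 4/5) → index 5
j=5: u_5=347/420 ∈ [4/5, 1) → index 6
j=6: u_6=407/420 ∈ [4/5, 1) → index 6

1 2 3 4 5 6 6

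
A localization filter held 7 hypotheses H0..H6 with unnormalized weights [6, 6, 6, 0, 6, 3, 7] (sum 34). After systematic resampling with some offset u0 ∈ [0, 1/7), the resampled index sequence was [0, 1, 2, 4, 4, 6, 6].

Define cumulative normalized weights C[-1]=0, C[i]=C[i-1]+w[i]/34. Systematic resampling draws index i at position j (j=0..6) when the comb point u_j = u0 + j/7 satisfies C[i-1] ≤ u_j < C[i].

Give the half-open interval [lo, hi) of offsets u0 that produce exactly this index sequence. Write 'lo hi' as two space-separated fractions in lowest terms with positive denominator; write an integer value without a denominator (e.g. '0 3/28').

C = [3/17, 6/17, 9/17, 9/17, 12/17, 27/34, 1]
j=0 picked index 0: u0 ∈ [0, 3/17)
j=1 picked index 1: u0 ∈ [4/119, 25/119)
j=2 picked index 2: u0 ∈ [8/119, 29/119)
j=3 picked index 4: u0 ∈ [12/119, 33/119)
j=4 picked index 4: u0 ∈ [-5/119, 16/119)
j=5 picked index 6: u0 ∈ [19/238, 2/7)
j=6 picked index 6: u0 ∈ [-15/238, 1/7)
intersection: [12/119, 16/119)

12/119 16/119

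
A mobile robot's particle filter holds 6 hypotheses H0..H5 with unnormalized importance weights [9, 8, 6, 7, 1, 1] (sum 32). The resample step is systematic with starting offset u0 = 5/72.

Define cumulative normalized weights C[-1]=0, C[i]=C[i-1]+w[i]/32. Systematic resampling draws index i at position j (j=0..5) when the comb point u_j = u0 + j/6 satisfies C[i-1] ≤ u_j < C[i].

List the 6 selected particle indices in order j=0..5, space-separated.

0 0 1 2 3 3

C = [9/32, 17/32, 23/32, 15/16, 31/32, 1]
j=0: u_0=5/72 ∈ [0, 9/32) → index 0
j=1: u_1=17/72 ∈ [0, 9/32) → index 0
j=2: u_2=29/72 ∈ [9/32, 17/32) → index 1
j=3: u_3=41/72 ∈ [17/32, 23/32) → index 2
j=4: u_4=53/72 ∈ [23/32, 15/16) → index 3
j=5: u_5=65/72 ∈ [23/32, 15/16) → index 3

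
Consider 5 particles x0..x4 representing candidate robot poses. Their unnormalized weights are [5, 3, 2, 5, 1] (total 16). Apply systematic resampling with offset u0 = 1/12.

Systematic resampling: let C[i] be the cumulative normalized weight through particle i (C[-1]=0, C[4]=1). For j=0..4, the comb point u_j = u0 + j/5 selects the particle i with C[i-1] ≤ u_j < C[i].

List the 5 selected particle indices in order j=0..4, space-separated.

0 0 1 3 3

C = [5/16, 1/2, 5/8, 15/16, 1]
j=0: u_0=1/12 ∈ [0, 5/16) → index 0
j=1: u_1=17/60 ∈ [0, 5/16) → index 0
j=2: u_2=29/60 ∈ [5/16, 1/2) → index 1
j=3: u_3=41/60 ∈ [5/8, 15/16) → index 3
j=4: u_4=53/60 ∈ [5/8, 15/16) → index 3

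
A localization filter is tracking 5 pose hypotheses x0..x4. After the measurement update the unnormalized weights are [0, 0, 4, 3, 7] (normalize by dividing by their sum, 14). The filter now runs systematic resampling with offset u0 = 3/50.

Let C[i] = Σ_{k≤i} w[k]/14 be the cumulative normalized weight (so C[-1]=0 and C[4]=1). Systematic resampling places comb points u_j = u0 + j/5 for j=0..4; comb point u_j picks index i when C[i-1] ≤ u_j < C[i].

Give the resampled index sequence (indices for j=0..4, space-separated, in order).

C = [0, 0, 2/7, 1/2, 1]
j=0: u_0=3/50 ∈ [0, 2/7) → index 2
j=1: u_1=13/50 ∈ [0, 2/7) → index 2
j=2: u_2=23/50 ∈ [2/7, 1/2) → index 3
j=3: u_3=33/50 ∈ [1/2, 1) → index 4
j=4: u_4=43/50 ∈ [1/2, 1) → index 4

2 2 3 4 4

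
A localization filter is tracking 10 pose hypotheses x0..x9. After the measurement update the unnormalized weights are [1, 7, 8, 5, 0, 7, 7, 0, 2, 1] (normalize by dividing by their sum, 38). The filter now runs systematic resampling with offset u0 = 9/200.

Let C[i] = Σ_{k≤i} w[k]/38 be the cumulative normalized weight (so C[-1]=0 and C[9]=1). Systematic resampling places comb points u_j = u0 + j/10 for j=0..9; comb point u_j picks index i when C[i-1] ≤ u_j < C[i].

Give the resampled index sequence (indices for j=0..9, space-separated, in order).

1 1 2 2 3 3 5 6 6 8

C = [1/38, 4/19, 8/19, 21/38, 21/38, 14/19, 35/38, 35/38, 37/38, 1]
j=0: u_0=9/200 ∈ [1/38, 4/19) → index 1
j=1: u_1=29/200 ∈ [1/38, 4/19) → index 1
j=2: u_2=49/200 ∈ [4/19, 8/19) → index 2
j=3: u_3=69/200 ∈ [4/19, 8/19) → index 2
j=4: u_4=89/200 ∈ [8/19, 21/38) → index 3
j=5: u_5=109/200 ∈ [8/19, 21/38) → index 3
j=6: u_6=129/200 ∈ [21/38, 14/19) → index 5
j=7: u_7=149/200 ∈ [14/19, 35/38) → index 6
j=8: u_8=169/200 ∈ [14/19, 35/38) → index 6
j=9: u_9=189/200 ∈ [35/38, 37/38) → index 8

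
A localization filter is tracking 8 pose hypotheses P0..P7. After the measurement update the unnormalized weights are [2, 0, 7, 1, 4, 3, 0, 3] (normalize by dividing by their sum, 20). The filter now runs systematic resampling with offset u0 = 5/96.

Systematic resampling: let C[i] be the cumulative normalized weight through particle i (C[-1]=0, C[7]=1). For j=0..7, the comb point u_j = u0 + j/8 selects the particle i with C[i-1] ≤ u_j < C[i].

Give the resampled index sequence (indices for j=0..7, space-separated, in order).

0 2 2 2 4 4 5 7

C = [1/10, 1/10, 9/20, 1/2, 7/10, 17/20, 17/20, 1]
j=0: u_0=5/96 ∈ [0, 1/10) → index 0
j=1: u_1=17/96 ∈ [1/10, 9/20) → index 2
j=2: u_2=29/96 ∈ [1/10, 9/20) → index 2
j=3: u_3=41/96 ∈ [1/10, 9/20) → index 2
j=4: u_4=53/96 ∈ [1/2, 7/10) → index 4
j=5: u_5=65/96 ∈ [1/2, 7/10) → index 4
j=6: u_6=77/96 ∈ [7/10, 17/20) → index 5
j=7: u_7=89/96 ∈ [17/20, 1) → index 7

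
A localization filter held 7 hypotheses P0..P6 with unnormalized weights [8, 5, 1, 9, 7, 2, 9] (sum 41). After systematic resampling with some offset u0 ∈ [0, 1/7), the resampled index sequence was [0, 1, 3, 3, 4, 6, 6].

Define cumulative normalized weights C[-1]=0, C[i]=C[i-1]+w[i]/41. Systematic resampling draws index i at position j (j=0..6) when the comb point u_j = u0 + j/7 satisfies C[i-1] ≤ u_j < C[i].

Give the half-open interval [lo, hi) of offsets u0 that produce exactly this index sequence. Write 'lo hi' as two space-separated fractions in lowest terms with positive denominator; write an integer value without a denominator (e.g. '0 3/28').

C = [8/41, 13/41, 14/41, 23/41, 30/41, 32/41, 1]
j=0 picked index 0: u0 ∈ [0, 8/41)
j=1 picked index 1: u0 ∈ [15/287, 50/287)
j=2 picked index 3: u0 ∈ [16/287, 79/287)
j=3 picked index 3: u0 ∈ [-25/287, 38/287)
j=4 picked index 4: u0 ∈ [-3/287, 46/287)
j=5 picked index 6: u0 ∈ [19/287, 2/7)
j=6 picked index 6: u0 ∈ [-22/287, 1/7)
intersection: [19/287, 38/287)

19/287 38/287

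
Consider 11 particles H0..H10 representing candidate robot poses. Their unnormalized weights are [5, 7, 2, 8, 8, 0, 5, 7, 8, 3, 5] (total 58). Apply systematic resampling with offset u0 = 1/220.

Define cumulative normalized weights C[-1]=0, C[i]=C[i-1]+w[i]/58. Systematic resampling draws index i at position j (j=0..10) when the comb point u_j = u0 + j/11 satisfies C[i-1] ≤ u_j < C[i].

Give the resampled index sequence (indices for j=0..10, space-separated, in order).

C = [5/58, 6/29, 7/29, 11/29, 15/29, 15/29, 35/58, 21/29, 25/29, 53/58, 1]
j=0: u_0=1/220 ∈ [0, 5/58) → index 0
j=1: u_1=21/220 ∈ [5/58, 6/29) → index 1
j=2: u_2=41/220 ∈ [5/58, 6/29) → index 1
j=3: u_3=61/220 ∈ [7/29, 11/29) → index 3
j=4: u_4=81/220 ∈ [7/29, 11/29) → index 3
j=5: u_5=101/220 ∈ [11/29, 15/29) → index 4
j=6: u_6=11/20 ∈ [15/29, 35/58) → index 6
j=7: u_7=141/220 ∈ [35/58, 21/29) → index 7
j=8: u_8=161/220 ∈ [21/29, 25/29) → index 8
j=9: u_9=181/220 ∈ [21/29, 25/29) → index 8
j=10: u_10=201/220 ∈ [25/29, 53/58) → index 9

0 1 1 3 3 4 6 7 8 8 9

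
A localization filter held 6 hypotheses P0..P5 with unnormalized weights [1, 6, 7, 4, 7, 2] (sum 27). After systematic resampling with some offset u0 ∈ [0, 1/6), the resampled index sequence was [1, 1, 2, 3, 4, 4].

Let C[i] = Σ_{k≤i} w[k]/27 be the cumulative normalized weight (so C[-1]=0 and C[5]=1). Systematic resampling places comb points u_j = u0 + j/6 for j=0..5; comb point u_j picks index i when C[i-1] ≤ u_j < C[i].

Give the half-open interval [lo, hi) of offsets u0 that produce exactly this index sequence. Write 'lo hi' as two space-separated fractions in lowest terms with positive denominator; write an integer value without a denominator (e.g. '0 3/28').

C = [1/27, 7/27, 14/27, 2/3, 25/27, 1]
j=0 picked index 1: u0 ∈ [1/27, 7/27)
j=1 picked index 1: u0 ∈ [-7/54, 5/54)
j=2 picked index 2: u0 ∈ [-2/27, 5/27)
j=3 picked index 3: u0 ∈ [1/54, 1/6)
j=4 picked index 4: u0 ∈ [0, 7/27)
j=5 picked index 4: u0 ∈ [-1/6, 5/54)
intersection: [1/27, 5/54)

1/27 5/54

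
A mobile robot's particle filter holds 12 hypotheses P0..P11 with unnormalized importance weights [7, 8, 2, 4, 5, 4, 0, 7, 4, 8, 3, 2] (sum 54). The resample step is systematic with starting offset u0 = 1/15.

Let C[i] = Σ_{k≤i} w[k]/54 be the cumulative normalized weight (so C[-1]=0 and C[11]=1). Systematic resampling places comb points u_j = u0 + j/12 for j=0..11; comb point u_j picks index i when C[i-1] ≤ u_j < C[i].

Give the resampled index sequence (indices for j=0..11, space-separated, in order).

C = [7/54, 5/18, 17/54, 7/18, 13/27, 5/9, 5/9, 37/54, 41/54, 49/54, 26/27, 1]
j=0: u_0=1/15 ∈ [0, 7/54) → index 0
j=1: u_1=3/20 ∈ [7/54, 5/18) → index 1
j=2: u_2=7/30 ∈ [7/54, 5/18) → index 1
j=3: u_3=19/60 ∈ [17/54, 7/18) → index 3
j=4: u_4=2/5 ∈ [7/18, 13/27) → index 4
j=5: u_5=29/60 ∈ [13/27, 5/9) → index 5
j=6: u_6=17/30 ∈ [5/9, 37/54) → index 7
j=7: u_7=13/20 ∈ [5/9, 37/54) → index 7
j=8: u_8=11/15 ∈ [37/54, 41/54) → index 8
j=9: u_9=49/60 ∈ [41/54, 49/54) → index 9
j=10: u_10=9/10 ∈ [41/54, 49/54) → index 9
j=11: u_11=59/60 ∈ [26/27, 1) → index 11

0 1 1 3 4 5 7 7 8 9 9 11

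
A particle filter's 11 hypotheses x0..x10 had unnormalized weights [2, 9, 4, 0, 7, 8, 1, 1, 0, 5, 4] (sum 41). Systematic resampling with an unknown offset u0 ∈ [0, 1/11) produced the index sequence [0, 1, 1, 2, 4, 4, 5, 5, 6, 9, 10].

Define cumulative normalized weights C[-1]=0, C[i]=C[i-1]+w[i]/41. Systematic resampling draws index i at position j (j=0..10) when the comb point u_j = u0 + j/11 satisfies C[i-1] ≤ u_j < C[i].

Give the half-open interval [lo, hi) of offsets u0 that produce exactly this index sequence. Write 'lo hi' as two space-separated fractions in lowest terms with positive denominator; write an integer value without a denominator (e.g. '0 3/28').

C = [2/41, 11/41, 15/41, 15/41, 22/41, 30/41, 31/41, 32/41, 32/41, 37/41, 1]
j=0 picked index 0: u0 ∈ [0, 2/41)
j=1 picked index 1: u0 ∈ [-19/451, 80/451)
j=2 picked index 1: u0 ∈ [-60/451, 39/451)
j=3 picked index 2: u0 ∈ [-2/451, 42/451)
j=4 picked index 4: u0 ∈ [1/451, 78/451)
j=5 picked index 4: u0 ∈ [-40/451, 37/451)
j=6 picked index 5: u0 ∈ [-4/451, 84/451)
j=7 picked index 5: u0 ∈ [-45/451, 43/451)
j=8 picked index 6: u0 ∈ [2/451, 13/451)
j=9 picked index 9: u0 ∈ [-17/451, 38/451)
j=10 picked index 10: u0 ∈ [-3/451, 1/11)
intersection: [2/451, 13/451)

2/451 13/451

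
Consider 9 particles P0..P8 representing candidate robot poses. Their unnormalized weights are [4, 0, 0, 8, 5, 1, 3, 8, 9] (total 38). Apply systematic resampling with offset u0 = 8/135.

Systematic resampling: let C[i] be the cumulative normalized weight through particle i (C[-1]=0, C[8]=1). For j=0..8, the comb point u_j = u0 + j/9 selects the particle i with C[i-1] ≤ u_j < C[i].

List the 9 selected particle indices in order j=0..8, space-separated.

C = [2/19, 2/19, 2/19, 6/19, 17/38, 9/19, 21/38, 29/38, 1]
j=0: u_0=8/135 ∈ [0, 2/19) → index 0
j=1: u_1=23/135 ∈ [2/19, 6/19) → index 3
j=2: u_2=38/135 ∈ [2/19, 6/19) → index 3
j=3: u_3=53/135 ∈ [6/19, 17/38) → index 4
j=4: u_4=68/135 ∈ [9/19, 21/38) → index 6
j=5: u_5=83/135 ∈ [21/38, 29/38) → index 7
j=6: u_6=98/135 ∈ [21/38, 29/38) → index 7
j=7: u_7=113/135 ∈ [29/38, 1) → index 8
j=8: u_8=128/135 ∈ [29/38, 1) → index 8

0 3 3 4 6 7 7 8 8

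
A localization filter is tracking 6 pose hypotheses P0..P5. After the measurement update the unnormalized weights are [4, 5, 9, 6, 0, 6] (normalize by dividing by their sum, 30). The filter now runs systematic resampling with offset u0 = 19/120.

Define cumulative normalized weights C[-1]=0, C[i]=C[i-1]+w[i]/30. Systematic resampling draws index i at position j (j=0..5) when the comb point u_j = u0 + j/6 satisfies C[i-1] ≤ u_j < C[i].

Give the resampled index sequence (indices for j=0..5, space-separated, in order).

1 2 2 3 5 5

C = [2/15, 3/10, 3/5, 4/5, 4/5, 1]
j=0: u_0=19/120 ∈ [2/15, 3/10) → index 1
j=1: u_1=13/40 ∈ [3/10, 3/5) → index 2
j=2: u_2=59/120 ∈ [3/10, 3/5) → index 2
j=3: u_3=79/120 ∈ [3/5, 4/5) → index 3
j=4: u_4=33/40 ∈ [4/5, 1) → index 5
j=5: u_5=119/120 ∈ [4/5, 1) → index 5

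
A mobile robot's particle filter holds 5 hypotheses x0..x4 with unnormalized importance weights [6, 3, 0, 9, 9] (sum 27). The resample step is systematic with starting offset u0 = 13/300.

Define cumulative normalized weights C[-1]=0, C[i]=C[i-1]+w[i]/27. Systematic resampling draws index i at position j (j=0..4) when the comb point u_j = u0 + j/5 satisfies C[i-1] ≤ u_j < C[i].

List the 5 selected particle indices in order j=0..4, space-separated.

0 1 3 3 4

C = [2/9, 1/3, 1/3, 2/3, 1]
j=0: u_0=13/300 ∈ [0, 2/9) → index 0
j=1: u_1=73/300 ∈ [2/9, 1/3) → index 1
j=2: u_2=133/300 ∈ [1/3, 2/3) → index 3
j=3: u_3=193/300 ∈ [1/3, 2/3) → index 3
j=4: u_4=253/300 ∈ [2/3, 1) → index 4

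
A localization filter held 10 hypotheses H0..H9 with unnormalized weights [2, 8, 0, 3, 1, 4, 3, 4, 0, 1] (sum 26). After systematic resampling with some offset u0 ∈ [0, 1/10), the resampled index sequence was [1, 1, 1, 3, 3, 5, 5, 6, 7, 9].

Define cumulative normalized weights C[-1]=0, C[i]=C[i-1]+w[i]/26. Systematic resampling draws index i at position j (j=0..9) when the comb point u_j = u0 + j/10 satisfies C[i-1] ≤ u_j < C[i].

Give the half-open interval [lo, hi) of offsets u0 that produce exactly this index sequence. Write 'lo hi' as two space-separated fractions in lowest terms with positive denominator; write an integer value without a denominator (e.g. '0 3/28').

11/130 6/65

C = [1/13, 5/13, 5/13, 1/2, 7/13, 9/13, 21/26, 25/26, 25/26, 1]
j=0 picked index 1: u0 ∈ [1/13, 5/13)
j=1 picked index 1: u0 ∈ [-3/130, 37/130)
j=2 picked index 1: u0 ∈ [-8/65, 12/65)
j=3 picked index 3: u0 ∈ [11/130, 1/5)
j=4 picked index 3: u0 ∈ [-1/65, 1/10)
j=5 picked index 5: u0 ∈ [1/26, 5/26)
j=6 picked index 5: u0 ∈ [-4/65, 6/65)
j=7 picked index 6: u0 ∈ [-1/130, 7/65)
j=8 picked index 7: u0 ∈ [1/130, 21/130)
j=9 picked index 9: u0 ∈ [4/65, 1/10)
intersection: [11/130, 6/65)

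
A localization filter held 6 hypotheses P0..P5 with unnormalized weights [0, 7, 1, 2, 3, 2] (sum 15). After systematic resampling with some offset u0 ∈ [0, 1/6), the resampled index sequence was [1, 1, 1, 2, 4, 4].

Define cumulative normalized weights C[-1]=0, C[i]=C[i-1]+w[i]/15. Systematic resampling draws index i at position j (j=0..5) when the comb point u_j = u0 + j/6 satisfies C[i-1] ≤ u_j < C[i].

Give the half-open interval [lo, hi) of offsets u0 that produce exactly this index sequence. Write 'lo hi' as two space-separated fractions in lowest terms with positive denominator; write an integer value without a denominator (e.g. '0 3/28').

0 1/30

C = [0, 7/15, 8/15, 2/3, 13/15, 1]
j=0 picked index 1: u0 ∈ [0, 7/15)
j=1 picked index 1: u0 ∈ [-1/6, 3/10)
j=2 picked index 1: u0 ∈ [-1/3, 2/15)
j=3 picked index 2: u0 ∈ [-1/30, 1/30)
j=4 picked index 4: u0 ∈ [0, 1/5)
j=5 picked index 4: u0 ∈ [-1/6, 1/30)
intersection: [0, 1/30)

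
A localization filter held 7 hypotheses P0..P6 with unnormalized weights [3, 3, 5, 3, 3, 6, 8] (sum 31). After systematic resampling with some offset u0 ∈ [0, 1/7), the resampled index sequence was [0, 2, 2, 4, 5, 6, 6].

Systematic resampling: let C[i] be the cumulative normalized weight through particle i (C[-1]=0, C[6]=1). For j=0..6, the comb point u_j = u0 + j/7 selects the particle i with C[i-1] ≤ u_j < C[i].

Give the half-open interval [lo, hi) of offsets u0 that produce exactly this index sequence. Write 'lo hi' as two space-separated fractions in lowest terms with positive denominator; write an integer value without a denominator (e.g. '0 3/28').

C = [3/31, 6/31, 11/31, 14/31, 17/31, 23/31, 1]
j=0 picked index 0: u0 ∈ [0, 3/31)
j=1 picked index 2: u0 ∈ [11/217, 46/217)
j=2 picked index 2: u0 ∈ [-20/217, 15/217)
j=3 picked index 4: u0 ∈ [5/217, 26/217)
j=4 picked index 5: u0 ∈ [-5/217, 37/217)
j=5 picked index 6: u0 ∈ [6/217, 2/7)
j=6 picked index 6: u0 ∈ [-25/217, 1/7)
intersection: [11/217, 15/217)

11/217 15/217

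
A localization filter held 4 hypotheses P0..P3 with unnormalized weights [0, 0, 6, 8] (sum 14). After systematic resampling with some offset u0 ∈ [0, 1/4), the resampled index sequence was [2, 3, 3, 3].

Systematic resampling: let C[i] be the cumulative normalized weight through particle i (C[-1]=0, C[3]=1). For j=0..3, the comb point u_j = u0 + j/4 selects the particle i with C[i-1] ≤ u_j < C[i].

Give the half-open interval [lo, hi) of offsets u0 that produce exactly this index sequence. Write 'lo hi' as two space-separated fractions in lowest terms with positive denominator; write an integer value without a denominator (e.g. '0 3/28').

C = [0, 0, 3/7, 1]
j=0 picked index 2: u0 ∈ [0, 3/7)
j=1 picked index 3: u0 ∈ [5/28, 3/4)
j=2 picked index 3: u0 ∈ [-1/14, 1/2)
j=3 picked index 3: u0 ∈ [-9/28, 1/4)
intersection: [5/28, 1/4)

5/28 1/4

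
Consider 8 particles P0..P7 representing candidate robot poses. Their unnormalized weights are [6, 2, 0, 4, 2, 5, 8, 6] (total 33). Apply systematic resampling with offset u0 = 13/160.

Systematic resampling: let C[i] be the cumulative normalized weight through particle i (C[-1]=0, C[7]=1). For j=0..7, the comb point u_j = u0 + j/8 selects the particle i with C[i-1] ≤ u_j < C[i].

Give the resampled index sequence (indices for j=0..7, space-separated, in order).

0 1 3 5 6 6 7 7

C = [2/11, 8/33, 8/33, 4/11, 14/33, 19/33, 9/11, 1]
j=0: u_0=13/160 ∈ [0, 2/11) → index 0
j=1: u_1=33/160 ∈ [2/11, 8/33) → index 1
j=2: u_2=53/160 ∈ [8/33, 4/11) → index 3
j=3: u_3=73/160 ∈ [14/33, 19/33) → index 5
j=4: u_4=93/160 ∈ [19/33, 9/11) → index 6
j=5: u_5=113/160 ∈ [19/33, 9/11) → index 6
j=6: u_6=133/160 ∈ [9/11, 1) → index 7
j=7: u_7=153/160 ∈ [9/11, 1) → index 7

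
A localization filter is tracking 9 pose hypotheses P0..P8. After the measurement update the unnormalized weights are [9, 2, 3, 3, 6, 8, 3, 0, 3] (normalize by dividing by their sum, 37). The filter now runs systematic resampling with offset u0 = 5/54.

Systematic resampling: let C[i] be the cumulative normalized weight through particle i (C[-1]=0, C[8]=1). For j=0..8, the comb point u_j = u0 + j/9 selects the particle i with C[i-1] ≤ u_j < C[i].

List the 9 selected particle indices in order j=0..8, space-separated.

C = [9/37, 11/37, 14/37, 17/37, 23/37, 31/37, 34/37, 34/37, 1]
j=0: u_0=5/54 ∈ [0, 9/37) → index 0
j=1: u_1=11/54 ∈ [0, 9/37) → index 0
j=2: u_2=17/54 ∈ [11/37, 14/37) → index 2
j=3: u_3=23/54 ∈ [14/37, 17/37) → index 3
j=4: u_4=29/54 ∈ [17/37, 23/37) → index 4
j=5: u_5=35/54 ∈ [23/37, 31/37) → index 5
j=6: u_6=41/54 ∈ [23/37, 31/37) → index 5
j=7: u_7=47/54 ∈ [31/37, 34/37) → index 6
j=8: u_8=53/54 ∈ [34/37, 1) → index 8

0 0 2 3 4 5 5 6 8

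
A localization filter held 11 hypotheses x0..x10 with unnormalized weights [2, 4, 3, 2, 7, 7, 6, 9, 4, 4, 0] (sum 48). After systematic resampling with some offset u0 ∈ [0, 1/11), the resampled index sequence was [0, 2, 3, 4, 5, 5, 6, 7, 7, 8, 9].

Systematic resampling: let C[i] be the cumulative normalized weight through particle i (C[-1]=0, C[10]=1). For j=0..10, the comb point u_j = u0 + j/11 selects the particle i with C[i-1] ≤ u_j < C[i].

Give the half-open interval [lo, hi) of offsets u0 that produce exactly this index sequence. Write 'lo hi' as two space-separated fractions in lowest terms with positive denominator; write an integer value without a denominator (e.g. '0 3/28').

C = [1/24, 1/8, 3/16, 11/48, 3/8, 25/48, 31/48, 5/6, 11/12, 1, 1]
j=0 picked index 0: u0 ∈ [0, 1/24)
j=1 picked index 2: u0 ∈ [3/88, 17/176)
j=2 picked index 3: u0 ∈ [1/176, 25/528)
j=3 picked index 4: u0 ∈ [-23/528, 9/88)
j=4 picked index 5: u0 ∈ [1/88, 83/528)
j=5 picked index 5: u0 ∈ [-7/88, 35/528)
j=6 picked index 6: u0 ∈ [-13/528, 53/528)
j=7 picked index 7: u0 ∈ [5/528, 13/66)
j=8 picked index 7: u0 ∈ [-43/528, 7/66)
j=9 picked index 8: u0 ∈ [1/66, 13/132)
j=10 picked index 9: u0 ∈ [1/132, 1/11)
intersection: [3/88, 1/24)

3/88 1/24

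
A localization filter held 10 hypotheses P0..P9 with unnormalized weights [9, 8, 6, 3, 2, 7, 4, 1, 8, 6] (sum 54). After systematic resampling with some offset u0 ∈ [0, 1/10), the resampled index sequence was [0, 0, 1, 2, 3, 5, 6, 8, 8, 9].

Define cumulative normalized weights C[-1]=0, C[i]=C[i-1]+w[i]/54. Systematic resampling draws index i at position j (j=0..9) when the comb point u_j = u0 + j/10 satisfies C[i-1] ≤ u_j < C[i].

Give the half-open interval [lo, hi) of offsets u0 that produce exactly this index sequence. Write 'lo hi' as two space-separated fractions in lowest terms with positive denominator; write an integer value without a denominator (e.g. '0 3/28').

13/270 1/15

C = [1/6, 17/54, 23/54, 13/27, 14/27, 35/54, 13/18, 20/27, 8/9, 1]
j=0 picked index 0: u0 ∈ [0, 1/6)
j=1 picked index 0: u0 ∈ [-1/10, 1/15)
j=2 picked index 1: u0 ∈ [-1/30, 31/270)
j=3 picked index 2: u0 ∈ [2/135, 17/135)
j=4 picked index 3: u0 ∈ [7/270, 11/135)
j=5 picked index 5: u0 ∈ [1/54, 4/27)
j=6 picked index 6: u0 ∈ [13/270, 11/90)
j=7 picked index 8: u0 ∈ [11/270, 17/90)
j=8 picked index 8: u0 ∈ [-8/135, 4/45)
j=9 picked index 9: u0 ∈ [-1/90, 1/10)
intersection: [13/270, 1/15)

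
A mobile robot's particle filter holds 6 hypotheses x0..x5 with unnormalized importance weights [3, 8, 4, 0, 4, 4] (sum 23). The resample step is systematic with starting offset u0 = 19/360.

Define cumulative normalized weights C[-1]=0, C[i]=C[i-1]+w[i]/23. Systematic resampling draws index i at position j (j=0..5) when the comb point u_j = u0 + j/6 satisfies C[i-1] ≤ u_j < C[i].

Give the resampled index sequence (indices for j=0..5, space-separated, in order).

0 1 1 2 4 5

C = [3/23, 11/23, 15/23, 15/23, 19/23, 1]
j=0: u_0=19/360 ∈ [0, 3/23) → index 0
j=1: u_1=79/360 ∈ [3/23, 11/23) → index 1
j=2: u_2=139/360 ∈ [3/23, 11/23) → index 1
j=3: u_3=199/360 ∈ [11/23, 15/23) → index 2
j=4: u_4=259/360 ∈ [15/23, 19/23) → index 4
j=5: u_5=319/360 ∈ [19/23, 1) → index 5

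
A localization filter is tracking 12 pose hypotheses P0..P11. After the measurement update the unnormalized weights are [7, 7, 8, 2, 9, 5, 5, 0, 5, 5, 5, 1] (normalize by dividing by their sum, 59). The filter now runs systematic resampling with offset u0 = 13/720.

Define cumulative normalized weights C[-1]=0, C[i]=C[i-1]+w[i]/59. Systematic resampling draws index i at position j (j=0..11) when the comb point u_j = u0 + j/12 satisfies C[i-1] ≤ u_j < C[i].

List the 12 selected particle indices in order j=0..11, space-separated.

0 0 1 2 2 4 4 5 6 8 9 10

C = [7/59, 14/59, 22/59, 24/59, 33/59, 38/59, 43/59, 43/59, 48/59, 53/59, 58/59, 1]
j=0: u_0=13/720 ∈ [0, 7/59) → index 0
j=1: u_1=73/720 ∈ [0, 7/59) → index 0
j=2: u_2=133/720 ∈ [7/59, 14/59) → index 1
j=3: u_3=193/720 ∈ [14/59, 22/59) → index 2
j=4: u_4=253/720 ∈ [14/59, 22/59) → index 2
j=5: u_5=313/720 ∈ [24/59, 33/59) → index 4
j=6: u_6=373/720 ∈ [24/59, 33/59) → index 4
j=7: u_7=433/720 ∈ [33/59, 38/59) → index 5
j=8: u_8=493/720 ∈ [38/59, 43/59) → index 6
j=9: u_9=553/720 ∈ [43/59, 48/59) → index 8
j=10: u_10=613/720 ∈ [48/59, 53/59) → index 9
j=11: u_11=673/720 ∈ [53/59, 58/59) → index 10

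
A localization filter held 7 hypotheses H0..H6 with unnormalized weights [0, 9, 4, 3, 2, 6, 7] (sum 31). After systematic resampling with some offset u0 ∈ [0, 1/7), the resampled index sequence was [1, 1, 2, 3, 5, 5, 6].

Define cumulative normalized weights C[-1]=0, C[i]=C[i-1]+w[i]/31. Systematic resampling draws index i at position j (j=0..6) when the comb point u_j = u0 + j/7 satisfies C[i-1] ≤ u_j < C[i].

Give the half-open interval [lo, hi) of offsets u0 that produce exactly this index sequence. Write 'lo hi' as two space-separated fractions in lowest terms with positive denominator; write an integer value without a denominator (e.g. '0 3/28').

2/217 13/217

C = [0, 9/31, 13/31, 16/31, 18/31, 24/31, 1]
j=0 picked index 1: u0 ∈ [0, 9/31)
j=1 picked index 1: u0 ∈ [-1/7, 32/217)
j=2 picked index 2: u0 ∈ [1/217, 29/217)
j=3 picked index 3: u0 ∈ [-2/217, 19/217)
j=4 picked index 5: u0 ∈ [2/217, 44/217)
j=5 picked index 5: u0 ∈ [-29/217, 13/217)
j=6 picked index 6: u0 ∈ [-18/217, 1/7)
intersection: [2/217, 13/217)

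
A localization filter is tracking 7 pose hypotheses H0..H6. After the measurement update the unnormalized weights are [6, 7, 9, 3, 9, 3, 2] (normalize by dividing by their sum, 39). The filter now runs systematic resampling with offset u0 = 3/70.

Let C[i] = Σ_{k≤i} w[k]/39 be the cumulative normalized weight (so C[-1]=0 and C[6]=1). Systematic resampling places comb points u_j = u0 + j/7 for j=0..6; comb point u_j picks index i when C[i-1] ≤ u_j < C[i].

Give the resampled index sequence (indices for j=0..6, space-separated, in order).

0 1 1 2 3 4 5

C = [2/13, 1/3, 22/39, 25/39, 34/39, 37/39, 1]
j=0: u_0=3/70 ∈ [0, 2/13) → index 0
j=1: u_1=13/70 ∈ [2/13, 1/3) → index 1
j=2: u_2=23/70 ∈ [2/13, 1/3) → index 1
j=3: u_3=33/70 ∈ [1/3, 22/39) → index 2
j=4: u_4=43/70 ∈ [22/39, 25/39) → index 3
j=5: u_5=53/70 ∈ [25/39, 34/39) → index 4
j=6: u_6=9/10 ∈ [34/39, 37/39) → index 5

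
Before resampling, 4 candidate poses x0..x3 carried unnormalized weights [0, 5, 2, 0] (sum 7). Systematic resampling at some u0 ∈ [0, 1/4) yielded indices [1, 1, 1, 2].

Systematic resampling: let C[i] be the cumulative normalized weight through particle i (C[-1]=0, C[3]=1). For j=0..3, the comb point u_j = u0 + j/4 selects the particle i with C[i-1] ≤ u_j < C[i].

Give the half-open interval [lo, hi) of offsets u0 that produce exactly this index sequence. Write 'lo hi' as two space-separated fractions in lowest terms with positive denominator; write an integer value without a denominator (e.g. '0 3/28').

0 3/14

C = [0, 5/7, 1, 1]
j=0 picked index 1: u0 ∈ [0, 5/7)
j=1 picked index 1: u0 ∈ [-1/4, 13/28)
j=2 picked index 1: u0 ∈ [-1/2, 3/14)
j=3 picked index 2: u0 ∈ [-1/28, 1/4)
intersection: [0, 3/14)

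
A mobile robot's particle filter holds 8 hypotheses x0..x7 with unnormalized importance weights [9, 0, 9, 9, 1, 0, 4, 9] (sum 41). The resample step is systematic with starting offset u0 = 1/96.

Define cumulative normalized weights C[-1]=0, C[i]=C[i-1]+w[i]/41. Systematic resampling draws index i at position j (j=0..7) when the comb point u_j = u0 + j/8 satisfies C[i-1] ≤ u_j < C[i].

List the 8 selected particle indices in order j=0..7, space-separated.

0 0 2 2 3 3 6 7

C = [9/41, 9/41, 18/41, 27/41, 28/41, 28/41, 32/41, 1]
j=0: u_0=1/96 ∈ [0, 9/41) → index 0
j=1: u_1=13/96 ∈ [0, 9/41) → index 0
j=2: u_2=25/96 ∈ [9/41, 18/41) → index 2
j=3: u_3=37/96 ∈ [9/41, 18/41) → index 2
j=4: u_4=49/96 ∈ [18/41, 27/41) → index 3
j=5: u_5=61/96 ∈ [18/41, 27/41) → index 3
j=6: u_6=73/96 ∈ [28/41, 32/41) → index 6
j=7: u_7=85/96 ∈ [32/41, 1) → index 7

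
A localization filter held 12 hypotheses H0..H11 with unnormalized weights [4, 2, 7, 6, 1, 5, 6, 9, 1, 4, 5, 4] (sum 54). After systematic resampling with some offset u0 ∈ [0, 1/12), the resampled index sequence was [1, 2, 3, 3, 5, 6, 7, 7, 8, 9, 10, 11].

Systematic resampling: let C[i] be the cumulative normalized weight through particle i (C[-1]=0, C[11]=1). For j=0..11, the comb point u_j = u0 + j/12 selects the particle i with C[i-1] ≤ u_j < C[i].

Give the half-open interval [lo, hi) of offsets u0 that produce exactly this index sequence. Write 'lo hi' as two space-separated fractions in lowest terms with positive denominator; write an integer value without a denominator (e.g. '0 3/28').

C = [2/27, 1/9, 13/54, 19/54, 10/27, 25/54, 31/54, 20/27, 41/54, 5/6, 25/27, 1]
j=0 picked index 1: u0 ∈ [2/27, 1/9)
j=1 picked index 2: u0 ∈ [1/36, 17/108)
j=2 picked index 3: u0 ∈ [2/27, 5/27)
j=3 picked index 3: u0 ∈ [-1/108, 11/108)
j=4 picked index 5: u0 ∈ [1/27, 7/54)
j=5 picked index 6: u0 ∈ [5/108, 17/108)
j=6 picked index 7: u0 ∈ [2/27, 13/54)
j=7 picked index 7: u0 ∈ [-1/108, 17/108)
j=8 picked index 8: u0 ∈ [2/27, 5/54)
j=9 picked index 9: u0 ∈ [1/108, 1/12)
j=10 picked index 10: u0 ∈ [0, 5/54)
j=11 picked index 11: u0 ∈ [1/108, 1/12)
intersection: [2/27, 1/12)

2/27 1/12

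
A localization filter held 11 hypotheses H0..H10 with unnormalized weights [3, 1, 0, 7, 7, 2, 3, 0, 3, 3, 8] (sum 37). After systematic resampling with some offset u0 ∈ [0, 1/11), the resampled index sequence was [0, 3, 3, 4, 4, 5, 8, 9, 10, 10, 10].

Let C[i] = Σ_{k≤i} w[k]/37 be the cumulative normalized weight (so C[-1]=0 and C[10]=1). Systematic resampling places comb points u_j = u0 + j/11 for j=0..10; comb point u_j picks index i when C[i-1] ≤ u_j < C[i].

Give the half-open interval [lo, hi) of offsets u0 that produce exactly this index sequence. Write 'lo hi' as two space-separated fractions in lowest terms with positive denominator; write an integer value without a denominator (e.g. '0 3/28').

31/407 3/37

C = [3/37, 4/37, 4/37, 11/37, 18/37, 20/37, 23/37, 23/37, 26/37, 29/37, 1]
j=0 picked index 0: u0 ∈ [0, 3/37)
j=1 picked index 3: u0 ∈ [7/407, 84/407)
j=2 picked index 3: u0 ∈ [-30/407, 47/407)
j=3 picked index 4: u0 ∈ [10/407, 87/407)
j=4 picked index 4: u0 ∈ [-27/407, 50/407)
j=5 picked index 5: u0 ∈ [13/407, 35/407)
j=6 picked index 8: u0 ∈ [31/407, 64/407)
j=7 picked index 9: u0 ∈ [27/407, 60/407)
j=8 picked index 10: u0 ∈ [23/407, 3/11)
j=9 picked index 10: u0 ∈ [-14/407, 2/11)
j=10 picked index 10: u0 ∈ [-51/407, 1/11)
intersection: [31/407, 3/37)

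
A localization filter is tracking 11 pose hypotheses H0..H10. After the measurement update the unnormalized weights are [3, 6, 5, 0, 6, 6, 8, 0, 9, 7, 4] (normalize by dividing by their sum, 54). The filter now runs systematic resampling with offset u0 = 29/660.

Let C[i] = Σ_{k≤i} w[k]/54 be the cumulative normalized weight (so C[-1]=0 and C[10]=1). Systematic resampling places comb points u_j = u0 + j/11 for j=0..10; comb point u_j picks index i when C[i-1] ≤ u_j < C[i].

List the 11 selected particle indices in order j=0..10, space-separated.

0 1 2 4 5 6 6 8 8 9 10

C = [1/18, 1/6, 7/27, 7/27, 10/27, 13/27, 17/27, 17/27, 43/54, 25/27, 1]
j=0: u_0=29/660 ∈ [0, 1/18) → index 0
j=1: u_1=89/660 ∈ [1/18, 1/6) → index 1
j=2: u_2=149/660 ∈ [1/6, 7/27) → index 2
j=3: u_3=19/60 ∈ [7/27, 10/27) → index 4
j=4: u_4=269/660 ∈ [10/27, 13/27) → index 5
j=5: u_5=329/660 ∈ [13/27, 17/27) → index 6
j=6: u_6=389/660 ∈ [13/27, 17/27) → index 6
j=7: u_7=449/660 ∈ [17/27, 43/54) → index 8
j=8: u_8=509/660 ∈ [17/27, 43/54) → index 8
j=9: u_9=569/660 ∈ [43/54, 25/27) → index 9
j=10: u_10=629/660 ∈ [25/27, 1) → index 10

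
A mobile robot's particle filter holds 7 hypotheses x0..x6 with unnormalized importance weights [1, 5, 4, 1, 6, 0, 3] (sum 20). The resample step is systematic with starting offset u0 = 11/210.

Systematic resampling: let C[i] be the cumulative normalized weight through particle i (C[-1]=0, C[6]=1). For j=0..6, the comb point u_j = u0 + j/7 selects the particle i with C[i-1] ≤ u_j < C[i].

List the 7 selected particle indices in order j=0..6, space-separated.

C = [1/20, 3/10, 1/2, 11/20, 17/20, 17/20, 1]
j=0: u_0=11/210 ∈ [1/20, 3/10) → index 1
j=1: u_1=41/210 ∈ [1/20, 3/10) → index 1
j=2: u_2=71/210 ∈ [3/10, 1/2) → index 2
j=3: u_3=101/210 ∈ [3/10, 1/2) → index 2
j=4: u_4=131/210 ∈ [11/20, 17/20) → index 4
j=5: u_5=23/30 ∈ [11/20, 17/20) → index 4
j=6: u_6=191/210 ∈ [17/20, 1) → index 6

1 1 2 2 4 4 6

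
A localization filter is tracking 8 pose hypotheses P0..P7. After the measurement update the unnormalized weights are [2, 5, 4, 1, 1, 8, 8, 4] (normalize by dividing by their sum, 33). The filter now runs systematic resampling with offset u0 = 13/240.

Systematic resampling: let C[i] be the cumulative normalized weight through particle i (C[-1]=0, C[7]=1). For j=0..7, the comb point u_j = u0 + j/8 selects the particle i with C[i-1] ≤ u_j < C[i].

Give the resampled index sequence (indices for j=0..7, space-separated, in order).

C = [2/33, 7/33, 1/3, 4/11, 13/33, 7/11, 29/33, 1]
j=0: u_0=13/240 ∈ [0, 2/33) → index 0
j=1: u_1=43/240 ∈ [2/33, 7/33) → index 1
j=2: u_2=73/240 ∈ [7/33, 1/3) → index 2
j=3: u_3=103/240 ∈ [13/33, 7/11) → index 5
j=4: u_4=133/240 ∈ [13/33, 7/11) → index 5
j=5: u_5=163/240 ∈ [7/11, 29/33) → index 6
j=6: u_6=193/240 ∈ [7/11, 29/33) → index 6
j=7: u_7=223/240 ∈ [29/33, 1) → index 7

0 1 2 5 5 6 6 7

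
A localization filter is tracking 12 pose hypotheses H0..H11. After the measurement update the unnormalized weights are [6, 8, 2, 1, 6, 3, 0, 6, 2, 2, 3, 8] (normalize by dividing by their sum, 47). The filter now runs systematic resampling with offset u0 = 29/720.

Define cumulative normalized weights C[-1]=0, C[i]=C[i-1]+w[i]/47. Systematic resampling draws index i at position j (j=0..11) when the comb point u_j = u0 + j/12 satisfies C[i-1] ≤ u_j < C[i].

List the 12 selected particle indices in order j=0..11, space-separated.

C = [6/47, 14/47, 16/47, 17/47, 23/47, 26/47, 26/47, 32/47, 34/47, 36/47, 39/47, 1]
j=0: u_0=29/720 ∈ [0, 6/47) → index 0
j=1: u_1=89/720 ∈ [0, 6/47) → index 0
j=2: u_2=149/720 ∈ [6/47, 14/47) → index 1
j=3: u_3=209/720 ∈ [6/47, 14/47) → index 1
j=4: u_4=269/720 ∈ [17/47, 23/47) → index 4
j=5: u_5=329/720 ∈ [17/47, 23/47) → index 4
j=6: u_6=389/720 ∈ [23/47, 26/47) → index 5
j=7: u_7=449/720 ∈ [26/47, 32/47) → index 7
j=8: u_8=509/720 ∈ [32/47, 34/47) → index 8
j=9: u_9=569/720 ∈ [36/47, 39/47) → index 10
j=10: u_10=629/720 ∈ [39/47, 1) → index 11
j=11: u_11=689/720 ∈ [39/47, 1) → index 11

0 0 1 1 4 4 5 7 8 10 11 11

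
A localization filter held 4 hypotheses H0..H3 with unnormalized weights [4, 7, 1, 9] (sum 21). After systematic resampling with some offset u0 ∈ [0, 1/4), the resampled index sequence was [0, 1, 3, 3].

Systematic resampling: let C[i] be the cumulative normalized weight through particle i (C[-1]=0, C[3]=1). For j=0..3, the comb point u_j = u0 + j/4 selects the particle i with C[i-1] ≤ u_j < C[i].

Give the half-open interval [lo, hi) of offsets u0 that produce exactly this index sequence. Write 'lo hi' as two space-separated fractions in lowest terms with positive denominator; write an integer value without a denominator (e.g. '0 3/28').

1/14 4/21

C = [4/21, 11/21, 4/7, 1]
j=0 picked index 0: u0 ∈ [0, 4/21)
j=1 picked index 1: u0 ∈ [-5/84, 23/84)
j=2 picked index 3: u0 ∈ [1/14, 1/2)
j=3 picked index 3: u0 ∈ [-5/28, 1/4)
intersection: [1/14, 4/21)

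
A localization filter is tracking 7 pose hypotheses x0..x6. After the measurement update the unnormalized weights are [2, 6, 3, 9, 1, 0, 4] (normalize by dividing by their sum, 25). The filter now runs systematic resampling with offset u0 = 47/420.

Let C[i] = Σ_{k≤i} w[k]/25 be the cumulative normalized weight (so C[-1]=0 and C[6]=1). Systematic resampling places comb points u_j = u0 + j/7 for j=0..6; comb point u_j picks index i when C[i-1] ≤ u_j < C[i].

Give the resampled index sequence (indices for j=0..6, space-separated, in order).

1 1 2 3 3 4 6

C = [2/25, 8/25, 11/25, 4/5, 21/25, 21/25, 1]
j=0: u_0=47/420 ∈ [2/25, 8/25) → index 1
j=1: u_1=107/420 ∈ [2/25, 8/25) → index 1
j=2: u_2=167/420 ∈ [8/25, 11/25) → index 2
j=3: u_3=227/420 ∈ [11/25, 4/5) → index 3
j=4: u_4=41/60 ∈ [11/25, 4/5) → index 3
j=5: u_5=347/420 ∈ [4/5, 21/25) → index 4
j=6: u_6=407/420 ∈ [21/25, 1) → index 6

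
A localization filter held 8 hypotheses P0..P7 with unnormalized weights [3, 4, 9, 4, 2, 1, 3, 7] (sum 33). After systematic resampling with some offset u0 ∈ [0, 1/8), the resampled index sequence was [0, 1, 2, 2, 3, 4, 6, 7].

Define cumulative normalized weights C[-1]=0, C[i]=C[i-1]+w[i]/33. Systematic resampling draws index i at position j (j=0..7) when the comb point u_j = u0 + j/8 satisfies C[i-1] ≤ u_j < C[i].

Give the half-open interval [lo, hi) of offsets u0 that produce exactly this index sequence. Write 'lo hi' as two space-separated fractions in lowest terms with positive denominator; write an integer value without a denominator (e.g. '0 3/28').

0 5/132

C = [1/11, 7/33, 16/33, 20/33, 2/3, 23/33, 26/33, 1]
j=0 picked index 0: u0 ∈ [0, 1/11)
j=1 picked index 1: u0 ∈ [-3/88, 23/264)
j=2 picked index 2: u0 ∈ [-5/132, 31/132)
j=3 picked index 2: u0 ∈ [-43/264, 29/264)
j=4 picked index 3: u0 ∈ [-1/66, 7/66)
j=5 picked index 4: u0 ∈ [-5/264, 1/24)
j=6 picked index 6: u0 ∈ [-7/132, 5/132)
j=7 picked index 7: u0 ∈ [-23/264, 1/8)
intersection: [0, 5/132)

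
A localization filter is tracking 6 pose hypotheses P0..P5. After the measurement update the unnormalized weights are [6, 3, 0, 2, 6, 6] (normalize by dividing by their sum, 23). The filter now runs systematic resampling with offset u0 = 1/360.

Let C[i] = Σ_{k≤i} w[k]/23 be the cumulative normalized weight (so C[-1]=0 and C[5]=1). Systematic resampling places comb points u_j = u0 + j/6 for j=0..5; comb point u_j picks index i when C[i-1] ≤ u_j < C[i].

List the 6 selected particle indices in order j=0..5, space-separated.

C = [6/23, 9/23, 9/23, 11/23, 17/23, 1]
j=0: u_0=1/360 ∈ [0, 6/23) → index 0
j=1: u_1=61/360 ∈ [0, 6/23) → index 0
j=2: u_2=121/360 ∈ [6/23, 9/23) → index 1
j=3: u_3=181/360 ∈ [11/23, 17/23) → index 4
j=4: u_4=241/360 ∈ [11/23, 17/23) → index 4
j=5: u_5=301/360 ∈ [17/23, 1) → index 5

0 0 1 4 4 5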